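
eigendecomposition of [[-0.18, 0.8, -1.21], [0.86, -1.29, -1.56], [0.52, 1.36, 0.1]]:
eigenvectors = [[-0.70+0.00j, -0.17-0.58j, -0.17+0.58j], [(0.64+0j), 0.09-0.48j, 0.09+0.48j], [-0.32+0.00j, (-0.63+0j), -0.63-0.00j]]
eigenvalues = [(-1.45+0j), (0.04+1.51j), (0.04-1.51j)]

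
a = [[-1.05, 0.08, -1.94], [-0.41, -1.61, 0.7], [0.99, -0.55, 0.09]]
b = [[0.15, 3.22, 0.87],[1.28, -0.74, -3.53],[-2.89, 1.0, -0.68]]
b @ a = [[-0.62, -5.65, 2.04], [-4.54, 3.24, -3.32], [1.95, -1.47, 6.25]]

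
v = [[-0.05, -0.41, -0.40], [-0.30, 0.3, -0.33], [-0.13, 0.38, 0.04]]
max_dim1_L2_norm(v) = 0.57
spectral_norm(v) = 0.67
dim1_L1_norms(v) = [0.86, 0.93, 0.55]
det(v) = 0.00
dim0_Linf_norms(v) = [0.3, 0.41, 0.4]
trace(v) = 0.29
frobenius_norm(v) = 0.88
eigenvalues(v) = [0.42, -0.12, -0.01]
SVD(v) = [[0.71,0.56,0.43], [-0.39,0.82,-0.42], [-0.59,0.13,0.8]] @ diag([0.6744501655745571, 0.5722887257557435, 0.0016088907110323398]) @ [[0.24, -0.94, -0.26], [-0.51, 0.11, -0.85], [0.83, 0.33, -0.45]]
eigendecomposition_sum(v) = [[0.31,-0.55,0.15], [-0.13,0.23,-0.06], [-0.23,0.42,-0.12]] + [[-0.4, 0.18, -0.62], [-0.19, 0.08, -0.29], [0.12, -0.05, 0.19]] + [[0.04, -0.03, 0.07], [0.02, -0.01, 0.03], [-0.02, 0.02, -0.03]]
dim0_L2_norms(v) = [0.33, 0.63, 0.52]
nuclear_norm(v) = 1.25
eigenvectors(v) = [[0.76, -0.87, -0.83],[-0.32, -0.41, -0.34],[-0.57, 0.27, 0.43]]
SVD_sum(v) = [[0.11, -0.45, -0.12], [-0.06, 0.25, 0.07], [-0.09, 0.37, 0.10]] + [[-0.16, 0.04, -0.28], [-0.24, 0.05, -0.40], [-0.04, 0.01, -0.06]] + [[0.0, 0.00, -0.00],[-0.00, -0.00, 0.00],[0.0, 0.0, -0.00]]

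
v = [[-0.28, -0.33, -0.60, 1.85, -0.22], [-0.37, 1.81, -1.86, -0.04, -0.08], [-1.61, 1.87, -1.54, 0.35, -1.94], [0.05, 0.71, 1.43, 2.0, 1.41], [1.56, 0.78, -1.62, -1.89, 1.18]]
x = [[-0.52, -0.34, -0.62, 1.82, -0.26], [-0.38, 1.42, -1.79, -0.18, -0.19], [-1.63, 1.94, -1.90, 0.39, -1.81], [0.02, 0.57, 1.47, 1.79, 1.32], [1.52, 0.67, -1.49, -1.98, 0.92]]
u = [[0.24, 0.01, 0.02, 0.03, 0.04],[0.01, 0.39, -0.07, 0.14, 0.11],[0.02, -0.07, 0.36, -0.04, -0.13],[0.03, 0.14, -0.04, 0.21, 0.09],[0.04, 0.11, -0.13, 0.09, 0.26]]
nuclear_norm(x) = 11.82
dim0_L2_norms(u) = [0.25, 0.43, 0.39, 0.27, 0.33]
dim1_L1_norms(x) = [3.56, 3.96, 7.67, 5.17, 6.58]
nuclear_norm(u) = 1.46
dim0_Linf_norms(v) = [1.61, 1.87, 1.86, 2.0, 1.94]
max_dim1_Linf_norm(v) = 2.0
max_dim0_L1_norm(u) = 0.72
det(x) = 8.75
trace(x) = 1.71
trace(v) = 3.17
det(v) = 12.25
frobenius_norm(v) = 6.51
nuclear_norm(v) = 12.39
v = x + u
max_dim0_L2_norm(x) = 3.4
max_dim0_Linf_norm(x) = 1.98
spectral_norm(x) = 4.44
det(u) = 0.00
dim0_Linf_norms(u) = [0.24, 0.39, 0.36, 0.21, 0.26]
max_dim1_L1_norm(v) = 7.31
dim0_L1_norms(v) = [3.87, 5.5, 7.05, 6.13, 4.83]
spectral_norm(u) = 0.61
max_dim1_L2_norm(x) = 3.67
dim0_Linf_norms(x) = [1.63, 1.94, 1.9, 1.98, 1.81]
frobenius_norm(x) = 6.34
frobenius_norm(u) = 0.76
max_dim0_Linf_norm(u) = 0.39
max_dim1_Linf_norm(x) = 1.98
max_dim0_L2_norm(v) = 3.33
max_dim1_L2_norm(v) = 3.51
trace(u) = 1.46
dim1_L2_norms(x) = [2.04, 2.33, 3.67, 2.73, 3.12]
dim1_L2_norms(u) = [0.25, 0.43, 0.39, 0.27, 0.33]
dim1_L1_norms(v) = [3.28, 4.16, 7.31, 5.6, 7.03]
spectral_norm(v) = 4.35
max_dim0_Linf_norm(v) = 2.0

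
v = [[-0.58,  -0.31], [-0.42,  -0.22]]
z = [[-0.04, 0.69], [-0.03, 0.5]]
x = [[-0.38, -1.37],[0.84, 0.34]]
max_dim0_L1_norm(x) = 1.71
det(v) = -0.00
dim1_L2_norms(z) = [0.69, 0.5]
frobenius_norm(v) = 0.81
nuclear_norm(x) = 2.21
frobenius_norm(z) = 0.85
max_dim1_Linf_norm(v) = 0.58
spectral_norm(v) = 0.81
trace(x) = -0.04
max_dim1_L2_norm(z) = 0.69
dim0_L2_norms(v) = [0.72, 0.38]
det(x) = 1.02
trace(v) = -0.80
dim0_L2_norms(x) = [0.92, 1.41]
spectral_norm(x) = 1.55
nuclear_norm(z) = 0.85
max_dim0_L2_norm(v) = 0.72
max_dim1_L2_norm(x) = 1.42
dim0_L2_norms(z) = [0.05, 0.85]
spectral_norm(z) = 0.85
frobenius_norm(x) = 1.69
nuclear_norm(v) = 0.81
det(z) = 0.00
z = v @ x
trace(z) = 0.46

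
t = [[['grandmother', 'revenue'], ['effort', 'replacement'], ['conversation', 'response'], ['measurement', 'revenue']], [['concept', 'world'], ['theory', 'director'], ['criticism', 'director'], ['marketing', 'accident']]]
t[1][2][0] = 'criticism'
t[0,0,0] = 'grandmother'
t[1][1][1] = 'director'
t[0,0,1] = 'revenue'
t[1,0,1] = 'world'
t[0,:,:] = [['grandmother', 'revenue'], ['effort', 'replacement'], ['conversation', 'response'], ['measurement', 'revenue']]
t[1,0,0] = 'concept'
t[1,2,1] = 'director'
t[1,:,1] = ['world', 'director', 'director', 'accident']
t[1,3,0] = 'marketing'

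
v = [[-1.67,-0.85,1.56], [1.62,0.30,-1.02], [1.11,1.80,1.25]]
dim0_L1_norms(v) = [4.4, 2.95, 3.83]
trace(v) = -0.12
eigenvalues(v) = [(-0.85+1.1j), (-0.85-1.1j), (1.57+0j)]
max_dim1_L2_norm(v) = 2.46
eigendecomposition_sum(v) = [[(-1.09-0.24j),  -0.71-0.86j,  0.46+0.00j], [0.88+0.75j,  0.23+1.14j,  -0.42-0.23j], [(0.07-0.48j),  (0.35-0.33j),  (0.01+0.2j)]] + [[-1.09+0.24j, -0.71+0.86j, 0.46-0.00j],[(0.88-0.75j), (0.23-1.14j), (-0.42+0.23j)],[0.07+0.48j, 0.35+0.33j, 0.01-0.20j]] + [[0.50-0.00j, (0.57+0j), 0.64-0.00j],  [-0.14+0.00j, (-0.15-0j), -0.17+0.00j],  [(0.96-0j), (1.09+0j), (1.22-0j)]]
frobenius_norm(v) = 3.97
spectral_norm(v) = 3.21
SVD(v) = [[-0.73, -0.30, -0.62],  [0.57, 0.25, -0.78],  [0.39, -0.92, -0.01]] @ diag([3.2064061931899173, 2.299008055060131, 0.40978199941185645]) @ [[0.80, 0.46, -0.38],[-0.05, -0.58, -0.81],[-0.6, 0.67, -0.44]]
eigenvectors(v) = [[(0.58-0.31j), 0.58+0.31j, 0.46+0.00j], [-0.69+0.00j, (-0.69-0j), (-0.12+0j)], [(0.15+0.25j), 0.15-0.25j, 0.88+0.00j]]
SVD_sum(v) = [[-1.86,  -1.08,  0.89], [1.46,  0.84,  -0.7], [0.99,  0.58,  -0.48]] + [[0.04,0.40,0.56],[-0.03,-0.33,-0.46],[0.11,1.23,1.72]] + [[0.15,-0.17,0.11], [0.19,-0.22,0.14], [0.0,-0.0,0.00]]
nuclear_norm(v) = 5.92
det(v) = 3.02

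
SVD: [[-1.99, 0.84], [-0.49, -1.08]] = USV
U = [[-1.0, -0.02], [-0.02, 1.0]]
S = [2.16, 1.19]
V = [[0.93, -0.38], [-0.38, -0.93]]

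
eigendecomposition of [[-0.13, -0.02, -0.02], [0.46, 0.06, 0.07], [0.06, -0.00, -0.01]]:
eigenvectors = [[0.22-0.04j, (0.22+0.04j), (-0+0j)],[(-0.92+0j), (-0.92-0j), -0.71+0.00j],[(-0.21-0.22j), (-0.21+0.22j), 0.71+0.00j]]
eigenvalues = [(-0.04+0.04j), (-0.04-0.04j), (-0.01+0j)]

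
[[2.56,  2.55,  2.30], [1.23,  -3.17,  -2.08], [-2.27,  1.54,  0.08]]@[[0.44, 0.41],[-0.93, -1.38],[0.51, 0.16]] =[[-0.07,-2.10], [2.43,4.55], [-2.39,-3.04]]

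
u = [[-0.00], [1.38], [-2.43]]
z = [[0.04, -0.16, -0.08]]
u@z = [[0.00, 0.00, 0.00], [0.06, -0.22, -0.11], [-0.1, 0.39, 0.19]]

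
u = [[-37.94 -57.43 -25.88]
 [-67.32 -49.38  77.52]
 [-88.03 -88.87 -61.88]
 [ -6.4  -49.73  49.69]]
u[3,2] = 49.69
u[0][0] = -37.94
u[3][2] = 49.69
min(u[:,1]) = -88.87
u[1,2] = 77.52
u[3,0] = -6.4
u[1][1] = -49.38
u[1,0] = -67.32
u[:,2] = [-25.88, 77.52, -61.88, 49.69]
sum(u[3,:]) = -6.439999999999998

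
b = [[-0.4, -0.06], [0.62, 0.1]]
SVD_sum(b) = [[-0.40, -0.06], [0.62, 0.10]] + [[-0.00, 0.00],[-0.0, 0.0]]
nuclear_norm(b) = 0.75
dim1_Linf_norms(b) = [0.4, 0.62]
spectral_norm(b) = 0.75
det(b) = -0.00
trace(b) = -0.30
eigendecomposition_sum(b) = [[-0.40, -0.06],[0.6, 0.09]] + [[-0.00, -0.0],[0.02, 0.01]]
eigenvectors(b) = [[-0.55, 0.15], [0.83, -0.99]]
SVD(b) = [[-0.54, 0.84], [0.84, 0.54]] @ diag([0.7469845711037101, 0.003748404061228277]) @ [[0.99, 0.16], [-0.16, 0.99]]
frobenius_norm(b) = 0.75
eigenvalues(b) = [-0.31, 0.01]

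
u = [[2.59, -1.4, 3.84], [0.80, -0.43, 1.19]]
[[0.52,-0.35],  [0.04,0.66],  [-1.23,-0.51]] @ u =[[1.07, -0.58, 1.58], [0.63, -0.34, 0.94], [-3.59, 1.94, -5.33]]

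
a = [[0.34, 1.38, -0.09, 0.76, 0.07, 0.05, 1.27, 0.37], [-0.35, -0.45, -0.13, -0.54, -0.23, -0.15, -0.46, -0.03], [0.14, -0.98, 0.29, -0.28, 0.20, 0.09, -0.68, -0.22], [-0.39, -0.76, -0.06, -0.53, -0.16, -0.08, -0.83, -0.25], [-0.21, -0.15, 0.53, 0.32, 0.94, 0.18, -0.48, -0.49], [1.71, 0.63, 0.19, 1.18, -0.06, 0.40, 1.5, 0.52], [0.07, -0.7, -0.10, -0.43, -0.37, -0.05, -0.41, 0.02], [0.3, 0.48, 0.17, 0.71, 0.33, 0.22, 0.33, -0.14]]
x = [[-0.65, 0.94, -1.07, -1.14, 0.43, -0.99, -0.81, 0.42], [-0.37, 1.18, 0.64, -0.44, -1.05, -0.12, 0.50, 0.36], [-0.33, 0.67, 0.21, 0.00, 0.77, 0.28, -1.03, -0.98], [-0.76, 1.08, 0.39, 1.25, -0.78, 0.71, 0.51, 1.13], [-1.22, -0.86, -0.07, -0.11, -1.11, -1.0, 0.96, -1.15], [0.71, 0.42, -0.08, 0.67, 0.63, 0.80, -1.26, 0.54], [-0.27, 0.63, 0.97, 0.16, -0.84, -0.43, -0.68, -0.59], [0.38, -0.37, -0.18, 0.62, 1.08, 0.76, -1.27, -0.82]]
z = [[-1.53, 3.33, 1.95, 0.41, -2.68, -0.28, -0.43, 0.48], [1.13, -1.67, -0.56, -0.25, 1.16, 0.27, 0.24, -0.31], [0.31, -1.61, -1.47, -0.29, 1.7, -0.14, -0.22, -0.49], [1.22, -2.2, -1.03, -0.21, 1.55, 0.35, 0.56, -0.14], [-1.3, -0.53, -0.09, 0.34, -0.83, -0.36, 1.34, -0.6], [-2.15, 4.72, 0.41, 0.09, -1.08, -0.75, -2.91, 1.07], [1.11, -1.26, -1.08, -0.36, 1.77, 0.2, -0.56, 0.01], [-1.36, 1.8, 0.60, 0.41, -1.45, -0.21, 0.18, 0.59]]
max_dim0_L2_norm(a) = 2.39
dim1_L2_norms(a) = [2.09, 0.96, 1.3, 1.34, 1.36, 2.73, 1.0, 1.07]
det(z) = -0.00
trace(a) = 0.44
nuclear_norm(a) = 7.27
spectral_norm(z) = 9.49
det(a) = 0.00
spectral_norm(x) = 3.77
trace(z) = -6.43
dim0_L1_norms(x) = [4.69, 6.15, 3.61, 4.39, 6.69, 5.09, 7.02, 5.99]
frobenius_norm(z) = 10.43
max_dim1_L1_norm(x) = 6.61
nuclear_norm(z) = 15.90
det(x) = -0.35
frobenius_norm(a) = 4.49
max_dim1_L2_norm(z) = 6.2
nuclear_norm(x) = 14.06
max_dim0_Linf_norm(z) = 4.72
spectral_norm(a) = 3.93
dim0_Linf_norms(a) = [1.71, 1.38, 0.53, 1.18, 0.94, 0.4, 1.5, 0.52]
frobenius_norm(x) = 6.12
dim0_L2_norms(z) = [3.82, 6.98, 3.01, 0.88, 4.57, 1.03, 3.35, 1.56]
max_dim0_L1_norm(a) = 5.96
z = a @ x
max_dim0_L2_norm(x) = 2.61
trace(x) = 0.18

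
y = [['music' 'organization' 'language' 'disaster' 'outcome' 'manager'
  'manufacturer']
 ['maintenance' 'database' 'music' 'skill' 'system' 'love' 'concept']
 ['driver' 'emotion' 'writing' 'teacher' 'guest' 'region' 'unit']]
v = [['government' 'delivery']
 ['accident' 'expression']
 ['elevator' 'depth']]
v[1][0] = 'accident'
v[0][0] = 'government'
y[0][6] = 'manufacturer'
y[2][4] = 'guest'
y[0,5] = 'manager'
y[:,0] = ['music', 'maintenance', 'driver']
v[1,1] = 'expression'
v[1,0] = 'accident'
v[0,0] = 'government'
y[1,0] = 'maintenance'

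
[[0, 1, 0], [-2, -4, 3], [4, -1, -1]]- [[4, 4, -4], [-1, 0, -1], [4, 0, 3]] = [[-4, -3, 4], [-1, -4, 4], [0, -1, -4]]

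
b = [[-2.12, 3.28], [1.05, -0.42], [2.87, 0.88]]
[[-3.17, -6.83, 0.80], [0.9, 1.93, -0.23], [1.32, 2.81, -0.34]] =b @ [[0.63, 1.35, -0.16], [-0.56, -1.21, 0.14]]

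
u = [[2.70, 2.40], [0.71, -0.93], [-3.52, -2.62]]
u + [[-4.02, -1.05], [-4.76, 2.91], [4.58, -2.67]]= [[-1.32, 1.35],  [-4.05, 1.98],  [1.06, -5.29]]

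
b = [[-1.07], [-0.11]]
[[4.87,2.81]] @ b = [[-5.52]]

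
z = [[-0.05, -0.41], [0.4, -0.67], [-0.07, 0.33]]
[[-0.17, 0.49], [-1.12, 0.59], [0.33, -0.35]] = z @ [[-1.77, -0.44],[0.62, -1.15]]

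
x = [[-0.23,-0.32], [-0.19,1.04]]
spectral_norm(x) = 1.09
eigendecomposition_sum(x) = [[-0.27,-0.06], [-0.04,-0.01]] + [[0.04, -0.26], [-0.15, 1.05]]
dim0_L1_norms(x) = [0.42, 1.36]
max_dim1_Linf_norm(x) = 1.04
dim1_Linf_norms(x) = [0.32, 1.04]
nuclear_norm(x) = 1.37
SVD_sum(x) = [[0.03, -0.29], [-0.12, 1.05]] + [[-0.26, -0.03], [-0.07, -0.01]]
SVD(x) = [[-0.27, 0.96], [0.96, 0.27]] @ diag([1.094470837124795, 0.27410506504504795]) @ [[-0.11,0.99], [-0.99,-0.11]]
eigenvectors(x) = [[-0.99, 0.24], [-0.14, -0.97]]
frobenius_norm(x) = 1.13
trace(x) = 0.81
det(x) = -0.30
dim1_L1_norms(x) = [0.55, 1.23]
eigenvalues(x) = [-0.28, 1.09]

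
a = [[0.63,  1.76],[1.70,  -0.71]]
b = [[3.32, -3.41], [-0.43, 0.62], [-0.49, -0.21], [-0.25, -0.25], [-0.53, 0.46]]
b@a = [[-3.71, 8.26], [0.78, -1.2], [-0.67, -0.71], [-0.58, -0.26], [0.45, -1.26]]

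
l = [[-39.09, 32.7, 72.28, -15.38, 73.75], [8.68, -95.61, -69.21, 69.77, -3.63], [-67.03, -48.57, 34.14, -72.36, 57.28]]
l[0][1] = 32.7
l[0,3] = -15.38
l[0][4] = 73.75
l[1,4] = -3.63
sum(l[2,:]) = -96.53999999999999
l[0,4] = 73.75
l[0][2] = 72.28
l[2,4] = 57.28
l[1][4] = -3.63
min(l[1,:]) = -95.61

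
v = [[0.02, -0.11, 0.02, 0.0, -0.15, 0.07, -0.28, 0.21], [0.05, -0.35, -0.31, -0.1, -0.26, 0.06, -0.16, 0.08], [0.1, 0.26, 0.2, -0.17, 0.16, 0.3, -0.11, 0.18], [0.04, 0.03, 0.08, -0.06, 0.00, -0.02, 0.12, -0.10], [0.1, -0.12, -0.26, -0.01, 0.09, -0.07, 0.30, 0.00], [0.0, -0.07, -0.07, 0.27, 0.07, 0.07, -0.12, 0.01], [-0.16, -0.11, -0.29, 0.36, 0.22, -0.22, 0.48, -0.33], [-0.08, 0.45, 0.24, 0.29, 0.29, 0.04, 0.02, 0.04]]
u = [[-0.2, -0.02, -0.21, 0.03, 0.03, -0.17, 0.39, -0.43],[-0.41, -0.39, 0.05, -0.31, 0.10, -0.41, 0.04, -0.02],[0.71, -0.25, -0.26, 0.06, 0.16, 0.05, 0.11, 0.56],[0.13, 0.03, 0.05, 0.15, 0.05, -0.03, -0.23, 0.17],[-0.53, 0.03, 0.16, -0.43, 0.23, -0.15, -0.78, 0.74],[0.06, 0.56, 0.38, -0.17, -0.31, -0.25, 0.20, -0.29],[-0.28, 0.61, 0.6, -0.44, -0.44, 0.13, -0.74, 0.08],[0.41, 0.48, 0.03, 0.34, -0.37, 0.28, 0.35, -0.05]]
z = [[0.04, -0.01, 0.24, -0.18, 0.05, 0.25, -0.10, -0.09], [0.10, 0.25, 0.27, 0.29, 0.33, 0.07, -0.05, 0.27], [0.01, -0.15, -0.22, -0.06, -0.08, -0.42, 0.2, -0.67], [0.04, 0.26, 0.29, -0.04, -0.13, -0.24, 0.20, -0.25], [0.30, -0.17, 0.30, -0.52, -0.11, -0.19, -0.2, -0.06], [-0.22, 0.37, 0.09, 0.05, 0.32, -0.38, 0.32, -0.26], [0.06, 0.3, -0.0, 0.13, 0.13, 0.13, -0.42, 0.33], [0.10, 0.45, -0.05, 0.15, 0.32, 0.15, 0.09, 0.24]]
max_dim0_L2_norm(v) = 0.68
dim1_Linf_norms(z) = [0.25, 0.33, 0.67, 0.29, 0.52, 0.38, 0.42, 0.45]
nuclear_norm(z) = 4.56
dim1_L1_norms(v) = [0.86, 1.37, 1.48, 0.45, 0.95, 0.68, 2.17, 1.45]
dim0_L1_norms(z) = [0.87, 1.96, 1.46, 1.42, 1.47, 1.83, 1.58, 2.17]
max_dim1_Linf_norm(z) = 0.67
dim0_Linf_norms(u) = [0.71, 0.61, 0.6, 0.44, 0.44, 0.41, 0.78, 0.74]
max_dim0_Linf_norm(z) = 0.67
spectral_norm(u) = 1.79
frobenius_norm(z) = 1.93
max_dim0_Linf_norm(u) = 0.78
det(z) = -0.00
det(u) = -0.00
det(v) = 0.00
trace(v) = 0.49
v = u @ z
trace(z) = -0.64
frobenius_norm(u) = 2.70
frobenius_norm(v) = 1.51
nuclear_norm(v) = 3.11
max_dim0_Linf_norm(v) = 0.48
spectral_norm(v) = 1.02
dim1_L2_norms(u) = [0.67, 0.77, 1.0, 0.36, 1.31, 0.88, 1.33, 0.92]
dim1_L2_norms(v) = [0.4, 0.58, 0.55, 0.19, 0.44, 0.33, 0.83, 0.66]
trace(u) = -1.51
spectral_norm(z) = 1.28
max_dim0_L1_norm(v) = 1.59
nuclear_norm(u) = 5.86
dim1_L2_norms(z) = [0.42, 0.65, 0.86, 0.58, 0.76, 0.78, 0.66, 0.65]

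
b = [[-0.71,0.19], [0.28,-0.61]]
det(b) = 0.38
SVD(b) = [[-0.76, 0.66], [0.66, 0.76]] @ diag([0.9017925876706776, 0.421272036601319]) @ [[0.80, -0.60], [-0.60, -0.8]]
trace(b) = -1.32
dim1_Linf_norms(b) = [0.71, 0.61]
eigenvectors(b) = [[-0.71, -0.55],[0.7, -0.83]]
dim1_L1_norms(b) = [0.9, 0.89]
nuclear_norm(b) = 1.32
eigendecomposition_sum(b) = [[-0.54,0.36], [0.53,-0.35]] + [[-0.17, -0.17], [-0.25, -0.26]]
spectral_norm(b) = 0.90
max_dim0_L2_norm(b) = 0.76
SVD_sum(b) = [[-0.54,  0.41], [0.47,  -0.36]] + [[-0.17,-0.22],[-0.19,-0.25]]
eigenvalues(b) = [-0.9, -0.42]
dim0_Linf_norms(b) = [0.71, 0.61]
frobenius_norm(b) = 1.00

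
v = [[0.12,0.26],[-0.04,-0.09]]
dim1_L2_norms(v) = [0.29, 0.1]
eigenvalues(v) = [0.04, -0.01]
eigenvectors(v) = [[0.96, -0.89],[-0.29, 0.45]]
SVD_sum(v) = [[0.12, 0.26],[-0.04, -0.09]] + [[0.00, -0.00], [0.0, -0.00]]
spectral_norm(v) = 0.30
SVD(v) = [[-0.95, 0.33], [0.33, 0.95]] @ diag([0.30281719757426884, 0.001320928940642138]) @ [[-0.42,  -0.91], [0.91,  -0.42]]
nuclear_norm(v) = 0.30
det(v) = -0.00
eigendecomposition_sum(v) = [[0.1, 0.21], [-0.03, -0.06]] + [[0.02,0.05],[-0.01,-0.03]]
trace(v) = 0.03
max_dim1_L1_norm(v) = 0.38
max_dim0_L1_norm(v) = 0.35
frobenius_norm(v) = 0.30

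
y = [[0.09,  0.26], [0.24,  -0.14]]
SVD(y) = [[-0.69, 0.72], [0.72, 0.69]] @ diag([0.3021075821520128, 0.2482559340806677]) @ [[0.37, -0.93], [0.93, 0.37]]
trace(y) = -0.05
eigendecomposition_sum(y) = [[0.18, 0.12], [0.11, 0.07]] + [[-0.09,0.14], [0.13,-0.21]]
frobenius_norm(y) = 0.39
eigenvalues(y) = [0.25, -0.3]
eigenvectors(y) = [[0.85, -0.55],[0.52, 0.83]]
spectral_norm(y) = 0.30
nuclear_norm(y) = 0.55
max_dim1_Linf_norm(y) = 0.26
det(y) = -0.07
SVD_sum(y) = [[-0.08, 0.19],  [0.08, -0.20]] + [[0.17, 0.07], [0.16, 0.06]]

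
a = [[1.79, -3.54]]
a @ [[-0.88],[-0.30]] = [[-0.51]]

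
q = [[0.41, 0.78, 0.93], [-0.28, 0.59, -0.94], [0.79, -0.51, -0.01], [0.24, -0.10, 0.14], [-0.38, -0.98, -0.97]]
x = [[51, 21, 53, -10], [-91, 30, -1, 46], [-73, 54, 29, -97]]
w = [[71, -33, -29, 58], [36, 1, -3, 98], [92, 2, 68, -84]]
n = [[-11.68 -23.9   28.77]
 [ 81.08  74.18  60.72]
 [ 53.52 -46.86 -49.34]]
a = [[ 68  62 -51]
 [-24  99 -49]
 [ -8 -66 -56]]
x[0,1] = 21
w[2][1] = 2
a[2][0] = -8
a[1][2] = -49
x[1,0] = -91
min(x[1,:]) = -91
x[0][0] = 51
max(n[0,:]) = 28.77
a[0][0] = 68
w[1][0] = 36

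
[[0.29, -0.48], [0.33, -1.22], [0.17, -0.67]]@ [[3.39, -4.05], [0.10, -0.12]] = [[0.94, -1.12], [1.0, -1.19], [0.51, -0.61]]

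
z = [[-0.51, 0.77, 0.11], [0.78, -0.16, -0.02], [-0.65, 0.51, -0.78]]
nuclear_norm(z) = 2.58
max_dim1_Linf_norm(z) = 0.78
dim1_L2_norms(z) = [0.93, 0.8, 1.14]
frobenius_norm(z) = 1.67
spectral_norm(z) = 1.46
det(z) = 0.44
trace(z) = -1.45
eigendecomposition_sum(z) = [[0.17+0.00j, 0.23+0.00j, (0.01+0j)],[0.22+0.00j, (0.29+0j), 0.01+0.00j],[(-0+0j), (-0+0j), -0.00+0.00j]] + [[-0.34-0.12j, 0.27+0.10j, (0.05+0.15j)],[(0.28+0.17j), (-0.22-0.13j), (-0.02-0.14j)],[-0.32-1.37j, 0.26+1.09j, (-0.39+0.48j)]] + [[(-0.34+0.12j), (0.27-0.1j), (0.05-0.15j)], [(0.28-0.17j), (-0.22+0.13j), -0.02+0.14j], [-0.32+1.37j, 0.26-1.09j, -0.39-0.48j]]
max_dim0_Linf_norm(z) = 0.78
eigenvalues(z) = [(0.46+0j), (-0.95+0.23j), (-0.95-0.23j)]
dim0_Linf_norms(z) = [0.78, 0.77, 0.78]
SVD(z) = [[-0.54,-0.64,0.55], [0.46,0.33,0.83], [-0.71,0.7,0.12]] @ diag([1.4647150745025135, 0.6607418316120163, 0.45665083212788893]) @ [[0.74, -0.58, 0.33], [0.19, -0.29, -0.94], [0.64, 0.76, -0.1]]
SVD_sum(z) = [[-0.59, 0.46, -0.26],[0.50, -0.39, 0.22],[-0.77, 0.60, -0.34]] + [[-0.08, 0.12, 0.4], [0.04, -0.06, -0.2], [0.09, -0.13, -0.43]] + [[0.16, 0.19, -0.03], [0.24, 0.29, -0.04], [0.03, 0.04, -0.01]]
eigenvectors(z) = [[(0.62+0j), 0.13-0.20j, (0.13+0.2j)], [(0.78+0j), (-0.15+0.16j), (-0.15-0.16j)], [(-0+0j), (0.94+0j), 0.94-0.00j]]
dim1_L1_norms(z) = [1.39, 0.96, 1.94]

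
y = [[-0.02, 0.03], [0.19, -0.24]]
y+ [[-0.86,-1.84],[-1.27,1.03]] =[[-0.88,-1.81], [-1.08,0.79]]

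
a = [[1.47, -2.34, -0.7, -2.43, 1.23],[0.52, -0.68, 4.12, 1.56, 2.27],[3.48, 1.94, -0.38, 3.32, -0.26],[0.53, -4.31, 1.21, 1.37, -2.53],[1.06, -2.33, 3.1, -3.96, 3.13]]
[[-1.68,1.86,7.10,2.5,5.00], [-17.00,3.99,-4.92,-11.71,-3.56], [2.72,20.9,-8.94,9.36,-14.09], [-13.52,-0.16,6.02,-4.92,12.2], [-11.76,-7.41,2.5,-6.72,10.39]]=a @ [[0.27, 3.14, -1.06, 2.50, -0.46], [2.57, -0.40, -2.53, 1.36, -1.53], [-2.68, -1.92, -1.78, -1.9, 1.73], [-1.35, 3.19, -0.25, -0.91, -2.91], [-0.99, 2.21, 0.72, -1.25, -3.06]]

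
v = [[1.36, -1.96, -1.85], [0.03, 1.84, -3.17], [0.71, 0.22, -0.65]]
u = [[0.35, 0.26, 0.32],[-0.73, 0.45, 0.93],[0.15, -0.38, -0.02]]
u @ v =[[0.71, -0.14, -1.68], [-0.32, 2.46, -0.68], [0.18, -1.0, 0.94]]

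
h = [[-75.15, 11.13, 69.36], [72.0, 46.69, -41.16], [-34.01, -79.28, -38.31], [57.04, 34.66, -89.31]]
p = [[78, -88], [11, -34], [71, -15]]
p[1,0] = 11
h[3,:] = [57.04, 34.66, -89.31]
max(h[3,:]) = 57.04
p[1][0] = 11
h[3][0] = 57.04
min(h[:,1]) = -79.28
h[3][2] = -89.31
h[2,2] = -38.31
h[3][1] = 34.66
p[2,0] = 71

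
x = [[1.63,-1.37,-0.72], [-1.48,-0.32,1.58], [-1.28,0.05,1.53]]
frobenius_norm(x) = 3.72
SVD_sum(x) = [[1.41, -0.34, -1.24], [-1.53, 0.36, 1.34], [-1.44, 0.34, 1.27]] + [[0.20, -1.04, 0.51], [0.12, -0.63, 0.31], [0.07, -0.35, 0.17]] + [[0.01, 0.01, 0.01],[-0.08, -0.05, -0.07],[0.09, 0.06, 0.09]]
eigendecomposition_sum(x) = [[1.69, -0.67, -1.34], [-1.28, 0.51, 1.02], [-1.31, 0.52, 1.03]] + [[0.10, -0.18, 0.30], [0.03, -0.06, 0.11], [0.11, -0.19, 0.33]] + [[-0.16, -0.52, 0.31], [-0.23, -0.77, 0.46], [-0.08, -0.28, 0.16]]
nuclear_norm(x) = 5.05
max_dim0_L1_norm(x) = 4.39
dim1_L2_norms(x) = [2.25, 2.19, 2.0]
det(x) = -0.91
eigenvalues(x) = [3.23, 0.37, -0.76]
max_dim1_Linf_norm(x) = 1.63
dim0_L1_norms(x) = [4.39, 1.74, 3.83]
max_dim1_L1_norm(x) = 3.72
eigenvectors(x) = [[-0.68, 0.66, -0.54], [0.52, 0.23, -0.79], [0.52, 0.72, -0.28]]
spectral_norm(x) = 3.42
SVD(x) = [[-0.56, -0.82, 0.12], [0.60, -0.5, -0.62], [0.57, -0.28, 0.77]] @ diag([3.4246380007146997, 1.4355414775129138, 0.18513570806536023]) @ [[-0.74, 0.18, 0.65], [-0.17, 0.89, -0.43], [0.65, 0.43, 0.62]]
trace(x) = 2.84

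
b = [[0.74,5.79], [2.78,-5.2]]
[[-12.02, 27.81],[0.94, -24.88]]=b @ [[-2.86, 0.03], [-1.71, 4.8]]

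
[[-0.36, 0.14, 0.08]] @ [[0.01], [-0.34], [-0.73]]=[[-0.11]]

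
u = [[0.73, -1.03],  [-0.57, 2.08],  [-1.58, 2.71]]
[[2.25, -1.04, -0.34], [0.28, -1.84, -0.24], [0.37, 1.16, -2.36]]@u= [[2.77, -5.40], [1.63, -4.77], [3.34, -4.36]]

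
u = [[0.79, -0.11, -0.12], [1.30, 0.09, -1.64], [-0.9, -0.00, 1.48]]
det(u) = 0.14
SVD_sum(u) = [[0.36, 0.01, -0.46], [1.29, 0.03, -1.65], [-1.06, -0.03, 1.36]] + [[0.44,-0.10,0.34],[0.00,-0.00,0.00],[0.15,-0.03,0.12]] + [[-0.0, -0.02, -0.00], [0.01, 0.06, 0.01], [0.01, 0.06, 0.01]]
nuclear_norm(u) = 3.45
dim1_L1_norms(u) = [1.02, 3.03, 2.38]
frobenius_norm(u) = 2.84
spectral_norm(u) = 2.77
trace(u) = 2.36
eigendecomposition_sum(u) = [[-0.03, 0.00, 0.02],[2.27, -0.18, -1.97],[-1.93, 0.15, 1.68]] + [[0.83, -0.13, -0.17],[-0.93, 0.15, 0.19],[1.04, -0.17, -0.21]] + [[-0.01, 0.02, 0.03], [-0.04, 0.12, 0.14], [-0.01, 0.02, 0.02]]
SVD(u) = [[-0.21, 0.94, -0.25], [-0.76, 0.01, 0.65], [0.62, 0.33, 0.71]] @ diag([2.7710102498546143, 0.5936801171848696, 0.08801200861261321]) @ [[-0.62, -0.02, 0.79], [0.78, -0.17, 0.60], [0.13, 0.98, 0.12]]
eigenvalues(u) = [1.47, 0.76, 0.13]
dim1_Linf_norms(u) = [0.79, 1.64, 1.48]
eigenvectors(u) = [[0.01, -0.51, 0.18], [-0.76, 0.57, 0.98], [0.65, -0.64, 0.12]]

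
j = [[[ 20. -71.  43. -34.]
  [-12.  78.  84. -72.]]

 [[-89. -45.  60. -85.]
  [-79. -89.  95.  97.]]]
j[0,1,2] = 84.0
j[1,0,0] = -89.0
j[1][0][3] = -85.0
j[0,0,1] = -71.0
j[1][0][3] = -85.0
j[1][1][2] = 95.0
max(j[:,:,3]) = 97.0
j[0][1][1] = 78.0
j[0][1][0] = -12.0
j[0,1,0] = -12.0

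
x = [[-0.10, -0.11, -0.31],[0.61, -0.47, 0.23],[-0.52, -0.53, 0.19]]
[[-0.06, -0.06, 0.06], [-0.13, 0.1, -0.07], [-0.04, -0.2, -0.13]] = x@[[-0.10,0.26,0.06], [0.23,0.14,0.1], [0.16,0.05,-0.25]]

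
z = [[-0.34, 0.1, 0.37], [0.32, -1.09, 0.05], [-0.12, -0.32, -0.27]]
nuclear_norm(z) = 1.99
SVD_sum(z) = [[-0.06, 0.21, 0.02], [0.32, -1.08, -0.08], [0.08, -0.28, -0.02]] + [[-0.19, -0.09, 0.4],[-0.05, -0.02, 0.11],[0.05, 0.02, -0.11]] + [[-0.08, -0.02, -0.05], [0.05, 0.01, 0.03], [-0.26, -0.07, -0.14]]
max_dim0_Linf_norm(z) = 1.09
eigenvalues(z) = [(-1.16+0j), (-0.27+0.29j), (-0.27-0.29j)]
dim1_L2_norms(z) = [0.51, 1.14, 0.44]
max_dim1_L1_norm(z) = 1.46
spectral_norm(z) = 1.19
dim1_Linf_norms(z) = [0.37, 1.09, 0.32]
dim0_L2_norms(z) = [0.48, 1.14, 0.46]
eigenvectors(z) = [[(0.25+0j), (0.74+0j), 0.74-0.00j],  [-0.92+0.00j, 0.27-0.06j, 0.27+0.06j],  [-0.30+0.00j, (0.07+0.6j), 0.07-0.60j]]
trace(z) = -1.70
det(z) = -0.18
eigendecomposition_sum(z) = [[(-0.1+0j), (0.27-0j), (0.03-0j)], [0.38-0.00j, -1.02+0.00j, -0.10+0.00j], [(0.12-0j), (-0.33+0j), (-0.03+0j)]] + [[-0.12+0.14j, -0.09-0.02j, (0.17+0.16j)],  [-0.03+0.06j, -0.03+0.00j, 0.08+0.05j],  [(-0.12-0.08j), (0.01-0.07j), -0.12+0.15j]] + [[-0.12-0.14j, (-0.09+0.02j), 0.17-0.16j], [-0.03-0.06j, (-0.03-0j), (0.08-0.05j)], [(-0.12+0.08j), (0.01+0.07j), (-0.12-0.15j)]]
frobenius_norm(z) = 1.32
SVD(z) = [[-0.19,0.93,-0.3], [0.95,0.25,0.18], [0.25,-0.26,-0.93]] @ diag([1.1867602509174904, 0.4843851704503023, 0.31964216475629087]) @ [[0.28, -0.96, -0.07], [-0.43, -0.20, 0.88], [0.86, 0.22, 0.47]]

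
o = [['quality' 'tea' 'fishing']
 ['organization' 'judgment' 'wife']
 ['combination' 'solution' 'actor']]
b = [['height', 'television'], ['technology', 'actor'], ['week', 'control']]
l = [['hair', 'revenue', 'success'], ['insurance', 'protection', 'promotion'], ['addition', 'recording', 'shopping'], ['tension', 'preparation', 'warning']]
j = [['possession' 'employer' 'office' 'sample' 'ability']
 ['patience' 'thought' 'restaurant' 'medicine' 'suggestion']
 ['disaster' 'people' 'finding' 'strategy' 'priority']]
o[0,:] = ['quality', 'tea', 'fishing']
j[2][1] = 'people'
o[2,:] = ['combination', 'solution', 'actor']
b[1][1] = 'actor'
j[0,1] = 'employer'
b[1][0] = 'technology'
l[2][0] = 'addition'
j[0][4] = 'ability'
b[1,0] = 'technology'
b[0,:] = ['height', 'television']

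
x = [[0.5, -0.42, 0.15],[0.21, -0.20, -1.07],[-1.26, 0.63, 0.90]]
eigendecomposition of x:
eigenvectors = [[(0.11+0.34j), 0.11-0.34j, (0.51+0j)], [0.45-0.40j, (0.45+0.4j), (0.86+0j)], [(-0.71+0j), (-0.71-0j), (0.09+0j)]]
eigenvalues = [(0.69+0.95j), (0.69-0.95j), (-0.19+0j)]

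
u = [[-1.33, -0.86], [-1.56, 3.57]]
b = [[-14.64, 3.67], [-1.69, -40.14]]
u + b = [[-15.97, 2.81], [-3.25, -36.57]]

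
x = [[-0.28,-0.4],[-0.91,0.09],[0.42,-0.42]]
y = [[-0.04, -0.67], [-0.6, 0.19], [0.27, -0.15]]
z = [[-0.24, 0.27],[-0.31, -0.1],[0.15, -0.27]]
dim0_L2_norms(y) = [0.66, 0.71]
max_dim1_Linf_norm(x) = 0.91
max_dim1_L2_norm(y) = 0.67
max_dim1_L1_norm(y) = 0.79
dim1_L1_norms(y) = [0.71, 0.79, 0.42]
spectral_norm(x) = 1.05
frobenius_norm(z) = 0.58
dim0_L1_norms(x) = [1.61, 0.91]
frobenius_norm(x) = 1.19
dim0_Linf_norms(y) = [0.6, 0.67]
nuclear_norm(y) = 1.36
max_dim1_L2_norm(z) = 0.36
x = z + y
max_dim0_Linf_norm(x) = 0.91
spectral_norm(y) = 0.78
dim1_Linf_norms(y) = [0.67, 0.6, 0.27]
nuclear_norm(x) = 1.62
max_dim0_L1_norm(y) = 1.01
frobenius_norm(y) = 0.97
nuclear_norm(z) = 0.79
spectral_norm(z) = 0.49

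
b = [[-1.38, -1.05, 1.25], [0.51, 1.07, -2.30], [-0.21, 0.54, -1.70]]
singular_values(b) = [3.6, 1.24, 0.0]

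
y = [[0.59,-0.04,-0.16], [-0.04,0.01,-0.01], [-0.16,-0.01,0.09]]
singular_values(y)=[0.64, 0.05, 0.0]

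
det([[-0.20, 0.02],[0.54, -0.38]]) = 0.065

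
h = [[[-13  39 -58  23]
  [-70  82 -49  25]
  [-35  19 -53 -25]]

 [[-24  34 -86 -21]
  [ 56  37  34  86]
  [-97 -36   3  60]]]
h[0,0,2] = -58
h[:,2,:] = [[-35, 19, -53, -25], [-97, -36, 3, 60]]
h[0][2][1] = 19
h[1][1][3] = 86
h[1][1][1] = 37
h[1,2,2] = 3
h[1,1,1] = 37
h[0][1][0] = -70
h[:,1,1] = [82, 37]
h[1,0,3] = -21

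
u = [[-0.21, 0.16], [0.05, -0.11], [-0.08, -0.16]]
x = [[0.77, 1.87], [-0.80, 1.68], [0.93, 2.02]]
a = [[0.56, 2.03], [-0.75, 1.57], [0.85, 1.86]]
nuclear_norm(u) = 0.47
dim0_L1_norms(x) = [2.5, 5.57]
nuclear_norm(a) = 4.36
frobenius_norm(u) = 0.34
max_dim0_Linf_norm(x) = 2.02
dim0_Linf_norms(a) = [0.85, 2.03]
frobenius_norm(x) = 3.54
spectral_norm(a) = 3.21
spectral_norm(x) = 3.29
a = u + x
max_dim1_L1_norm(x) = 2.95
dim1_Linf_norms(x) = [1.87, 1.68, 2.02]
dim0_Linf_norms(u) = [0.21, 0.16]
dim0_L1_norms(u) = [0.34, 0.43]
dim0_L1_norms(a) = [2.16, 5.46]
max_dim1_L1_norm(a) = 2.71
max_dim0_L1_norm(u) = 0.43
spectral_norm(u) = 0.29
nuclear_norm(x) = 4.58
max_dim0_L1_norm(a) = 5.46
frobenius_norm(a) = 3.41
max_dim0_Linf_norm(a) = 2.03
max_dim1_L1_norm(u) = 0.37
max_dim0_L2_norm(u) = 0.25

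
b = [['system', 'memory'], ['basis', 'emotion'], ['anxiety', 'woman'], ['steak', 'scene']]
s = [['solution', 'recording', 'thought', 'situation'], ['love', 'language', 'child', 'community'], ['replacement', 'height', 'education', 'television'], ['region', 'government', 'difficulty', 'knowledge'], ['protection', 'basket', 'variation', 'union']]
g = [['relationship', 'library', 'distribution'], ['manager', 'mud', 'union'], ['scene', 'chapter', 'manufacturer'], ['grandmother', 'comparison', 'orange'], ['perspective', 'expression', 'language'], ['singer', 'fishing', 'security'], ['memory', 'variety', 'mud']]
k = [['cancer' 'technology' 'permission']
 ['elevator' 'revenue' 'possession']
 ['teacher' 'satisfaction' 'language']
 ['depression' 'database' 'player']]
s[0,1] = 'recording'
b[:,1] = ['memory', 'emotion', 'woman', 'scene']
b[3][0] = 'steak'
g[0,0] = 'relationship'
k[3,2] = 'player'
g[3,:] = ['grandmother', 'comparison', 'orange']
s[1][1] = 'language'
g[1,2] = 'union'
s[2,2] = 'education'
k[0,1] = 'technology'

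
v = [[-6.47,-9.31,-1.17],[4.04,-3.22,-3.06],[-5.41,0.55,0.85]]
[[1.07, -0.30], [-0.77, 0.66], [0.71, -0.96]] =v@[[-0.11, 0.19], [-0.06, -0.12], [0.17, 0.16]]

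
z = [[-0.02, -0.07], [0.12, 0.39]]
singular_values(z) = [0.41, 0.0]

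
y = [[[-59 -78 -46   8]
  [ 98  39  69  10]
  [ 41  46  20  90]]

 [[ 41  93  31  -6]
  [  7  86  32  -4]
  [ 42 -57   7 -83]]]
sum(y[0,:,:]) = 238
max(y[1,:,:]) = 93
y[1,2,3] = -83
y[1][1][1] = 86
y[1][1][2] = 32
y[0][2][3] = 90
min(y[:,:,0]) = -59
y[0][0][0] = -59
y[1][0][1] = 93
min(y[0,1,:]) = 10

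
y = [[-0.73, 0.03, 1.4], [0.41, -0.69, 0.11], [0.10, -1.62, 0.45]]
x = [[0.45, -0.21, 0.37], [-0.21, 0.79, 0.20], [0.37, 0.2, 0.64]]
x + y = [[-0.28, -0.18, 1.77], [0.2, 0.10, 0.31], [0.47, -1.42, 1.09]]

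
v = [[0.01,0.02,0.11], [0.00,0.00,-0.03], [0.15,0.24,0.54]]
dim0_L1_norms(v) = [0.16, 0.26, 0.68]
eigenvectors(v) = [[0.2, 0.94, 0.77],  [-0.05, -0.33, -0.63],  [0.98, -0.11, 0.07]]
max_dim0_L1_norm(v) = 0.68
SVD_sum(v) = [[0.03,0.04,0.1],[-0.01,-0.01,-0.02],[0.15,0.24,0.54]] + [[-0.02, -0.02, 0.01],[0.01, 0.01, -0.01],[0.0, 0.00, -0.00]] + [[-0.00, 0.00, -0.00],[-0.0, 0.0, -0.0],[0.00, -0.0, 0.00]]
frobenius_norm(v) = 0.62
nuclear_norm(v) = 0.65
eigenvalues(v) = [0.56, -0.01, 0.0]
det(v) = -0.00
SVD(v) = [[-0.17, 0.90, -0.40], [0.04, -0.40, -0.91], [-0.98, -0.18, 0.03]] @ diag([0.6197222886889305, 0.033816374338922255, 0.0008589113597029484]) @ [[-0.24, -0.39, -0.89], [-0.52, -0.72, 0.45], [0.82, -0.57, 0.03]]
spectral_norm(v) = 0.62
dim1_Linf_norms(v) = [0.11, 0.03, 0.54]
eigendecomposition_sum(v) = [[0.03, 0.05, 0.11], [-0.01, -0.01, -0.03], [0.15, 0.24, 0.54]] + [[-0.02,-0.02,0.0], [0.01,0.01,-0.0], [0.0,0.0,-0.0]] + [[-0.00, -0.01, 0.00], [0.00, 0.01, -0.0], [-0.00, -0.0, 0.0]]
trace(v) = 0.55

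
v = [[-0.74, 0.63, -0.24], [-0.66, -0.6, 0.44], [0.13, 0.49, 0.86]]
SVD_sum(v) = [[-0.59, 0.56, 0.26],[-0.14, 0.13, 0.06],[-0.34, 0.32, 0.15]] + [[-0.24, -0.16, -0.19], [-0.34, -0.23, -0.27], [0.55, 0.38, 0.44]] + [[0.09, 0.23, -0.31], [-0.19, -0.5, 0.65], [-0.08, -0.21, 0.27]]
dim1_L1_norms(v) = [1.61, 1.7, 1.48]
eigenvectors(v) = [[0.71+0.00j,0.71-0.00j,(-0.03+0j)], [(0.01+0.68j),(0.01-0.68j),(0.28+0j)], [(0.02-0.2j),0.02+0.20j,(0.96+0j)]]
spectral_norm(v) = 1.00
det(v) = 0.99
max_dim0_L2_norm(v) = 1.0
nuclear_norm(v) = 2.99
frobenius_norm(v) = 1.73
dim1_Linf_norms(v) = [0.74, 0.66, 0.86]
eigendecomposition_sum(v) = [[(-0.37+0.33j),0.32+0.36j,-0.10-0.09j],  [-0.33-0.35j,(-0.34+0.31j),(0.09-0.1j)],  [(0.08+0.11j),0.11-0.08j,-0.03+0.03j]] + [[-0.37-0.33j, 0.32-0.36j, (-0.1+0.09j)], [(-0.33+0.35j), (-0.34-0.31j), (0.09+0.1j)], [0.08-0.11j, (0.11+0.08j), (-0.03-0.03j)]] + [[0.00+0.00j, -0.01-0.00j, -0.03-0.00j], [(-0.01-0j), 0.08+0.00j, (0.27+0j)], [(-0.03-0j), 0.27+0.00j, 0.92+0.00j]]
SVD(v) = [[-0.85,-0.34,-0.40], [-0.19,-0.49,0.85], [-0.49,0.80,0.35]] @ diag([1.0033399884263532, 0.9974114900704897, 0.9931662434355948]) @ [[0.69, -0.66, -0.3], [0.69, 0.47, 0.55], [-0.22, -0.59, 0.78]]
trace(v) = -0.48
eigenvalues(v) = [(-0.74+0.67j), (-0.74-0.67j), (1+0j)]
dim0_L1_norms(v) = [1.53, 1.72, 1.54]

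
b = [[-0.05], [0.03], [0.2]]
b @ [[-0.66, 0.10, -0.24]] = [[0.03, -0.01, 0.01], [-0.02, 0.00, -0.01], [-0.13, 0.02, -0.05]]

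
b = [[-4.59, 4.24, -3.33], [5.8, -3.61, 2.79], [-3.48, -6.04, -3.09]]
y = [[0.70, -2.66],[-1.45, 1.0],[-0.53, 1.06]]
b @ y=[[-7.6, 12.92], [7.82, -16.08], [7.96, -0.06]]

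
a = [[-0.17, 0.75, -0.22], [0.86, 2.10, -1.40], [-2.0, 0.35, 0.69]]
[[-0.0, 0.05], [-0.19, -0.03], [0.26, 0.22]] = a @ [[-0.14,-0.04], [-0.04,0.10], [-0.01,0.15]]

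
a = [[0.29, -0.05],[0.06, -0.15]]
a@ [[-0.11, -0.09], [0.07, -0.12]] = [[-0.04, -0.02], [-0.02, 0.01]]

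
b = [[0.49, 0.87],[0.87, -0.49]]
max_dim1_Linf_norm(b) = 0.87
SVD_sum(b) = [[0.49, 0.00], [0.87, 0.0]] + [[0.00, 0.87], [0.00, -0.49]]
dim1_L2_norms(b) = [1.0, 1.0]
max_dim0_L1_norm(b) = 1.36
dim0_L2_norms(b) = [1.0, 1.0]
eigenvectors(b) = [[0.86, -0.50], [0.50, 0.86]]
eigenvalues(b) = [1.0, -1.0]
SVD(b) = [[-0.49, -0.87], [-0.87, 0.49]] @ diag([0.9984988733093294, 0.9984988733093292]) @ [[-1.00, -0.0], [-0.00, -1.00]]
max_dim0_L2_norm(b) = 1.0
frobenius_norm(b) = 1.41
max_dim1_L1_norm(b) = 1.36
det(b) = -1.00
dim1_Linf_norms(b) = [0.87, 0.87]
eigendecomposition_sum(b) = [[0.74,0.44],[0.44,0.25]] + [[-0.25, 0.44], [0.44, -0.74]]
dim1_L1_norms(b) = [1.36, 1.36]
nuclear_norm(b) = 2.00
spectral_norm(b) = 1.00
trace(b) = 0.00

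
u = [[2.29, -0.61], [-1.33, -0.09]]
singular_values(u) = [2.69, 0.38]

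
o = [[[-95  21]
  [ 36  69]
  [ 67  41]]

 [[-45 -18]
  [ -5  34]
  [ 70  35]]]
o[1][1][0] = -5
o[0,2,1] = 41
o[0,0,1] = 21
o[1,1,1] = 34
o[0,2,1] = 41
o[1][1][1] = 34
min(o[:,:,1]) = -18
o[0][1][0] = 36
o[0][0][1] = 21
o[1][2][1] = 35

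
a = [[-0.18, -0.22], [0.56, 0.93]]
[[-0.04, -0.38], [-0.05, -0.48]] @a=[[-0.21, -0.34], [-0.26, -0.44]]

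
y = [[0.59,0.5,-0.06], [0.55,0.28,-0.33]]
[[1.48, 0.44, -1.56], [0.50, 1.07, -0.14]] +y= [[2.07, 0.94, -1.62],  [1.05, 1.35, -0.47]]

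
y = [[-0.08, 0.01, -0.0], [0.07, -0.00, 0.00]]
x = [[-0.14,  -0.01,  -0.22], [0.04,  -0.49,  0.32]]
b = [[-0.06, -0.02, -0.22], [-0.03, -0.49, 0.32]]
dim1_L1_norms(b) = [0.3, 0.84]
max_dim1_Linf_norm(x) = 0.49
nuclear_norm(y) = 0.11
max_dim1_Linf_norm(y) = 0.08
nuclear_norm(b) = 0.80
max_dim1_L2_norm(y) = 0.08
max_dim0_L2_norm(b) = 0.49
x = y + b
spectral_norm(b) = 0.60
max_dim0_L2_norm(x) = 0.49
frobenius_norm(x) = 0.64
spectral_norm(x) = 0.60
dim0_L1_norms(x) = [0.18, 0.5, 0.54]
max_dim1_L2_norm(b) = 0.59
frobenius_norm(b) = 0.63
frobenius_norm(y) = 0.11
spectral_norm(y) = 0.11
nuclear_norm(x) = 0.83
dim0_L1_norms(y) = [0.15, 0.01, 0.0]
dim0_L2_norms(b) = [0.07, 0.49, 0.39]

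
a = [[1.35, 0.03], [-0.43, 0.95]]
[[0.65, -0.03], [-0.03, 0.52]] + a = [[2.00, 0.00], [-0.46, 1.47]]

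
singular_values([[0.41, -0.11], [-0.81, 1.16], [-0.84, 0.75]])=[1.83, 0.31]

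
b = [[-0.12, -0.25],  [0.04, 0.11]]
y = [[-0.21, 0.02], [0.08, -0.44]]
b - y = [[0.09, -0.27], [-0.04, 0.55]]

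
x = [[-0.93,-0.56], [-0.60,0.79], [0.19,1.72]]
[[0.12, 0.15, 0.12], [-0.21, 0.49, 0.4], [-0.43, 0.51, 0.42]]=x @ [[0.02, -0.37, -0.3], [-0.25, 0.34, 0.28]]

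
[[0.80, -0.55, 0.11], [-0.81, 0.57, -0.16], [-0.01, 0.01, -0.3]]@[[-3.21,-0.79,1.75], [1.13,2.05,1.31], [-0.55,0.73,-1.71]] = [[-3.25,-1.68,0.49],[3.33,1.69,-0.4],[0.21,-0.19,0.51]]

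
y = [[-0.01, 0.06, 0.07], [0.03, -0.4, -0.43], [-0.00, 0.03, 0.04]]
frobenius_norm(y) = 0.60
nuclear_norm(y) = 0.61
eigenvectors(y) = [[0.15,  0.95,  0.31], [-0.99,  0.25,  -0.68], [0.07,  -0.16,  0.67]]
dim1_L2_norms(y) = [0.09, 0.59, 0.05]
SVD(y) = [[-0.15, 0.86, 0.49],[0.98, 0.18, 0.00],[-0.08, 0.49, -0.87]] @ diag([0.59734840853659, 0.00664606143401216, 0.005541541862898822]) @ [[0.05, -0.68, -0.73],[-0.50, -0.65, 0.57],[-0.87, 0.33, -0.37]]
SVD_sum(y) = [[-0.0,0.06,0.07], [0.03,-0.4,-0.43], [-0.0,0.03,0.04]] + [[-0.0, -0.0, 0.0], [-0.00, -0.00, 0.0], [-0.0, -0.00, 0.00]] + [[-0.0, 0.0, -0.0], [-0.0, 0.0, -0.00], [0.0, -0.00, 0.00]]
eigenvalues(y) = [-0.37, -0.01, 0.01]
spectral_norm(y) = 0.60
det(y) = 0.00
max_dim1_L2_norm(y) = 0.59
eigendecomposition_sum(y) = [[-0.0, 0.06, 0.06], [0.03, -0.4, -0.42], [-0.0, 0.03, 0.03]] + [[-0.01,-0.00,0.0], [-0.00,-0.0,0.00], [0.0,0.0,-0.00]] + [[0.00, 0.00, 0.0], [-0.0, -0.0, -0.01], [0.00, 0.0, 0.01]]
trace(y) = -0.37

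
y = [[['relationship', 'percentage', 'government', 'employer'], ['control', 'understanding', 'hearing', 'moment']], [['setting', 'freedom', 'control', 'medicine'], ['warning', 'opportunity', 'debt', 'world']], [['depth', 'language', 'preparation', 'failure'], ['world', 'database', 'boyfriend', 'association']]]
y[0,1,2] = 'hearing'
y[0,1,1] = 'understanding'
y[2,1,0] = 'world'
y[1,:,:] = [['setting', 'freedom', 'control', 'medicine'], ['warning', 'opportunity', 'debt', 'world']]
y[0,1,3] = 'moment'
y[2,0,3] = 'failure'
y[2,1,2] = 'boyfriend'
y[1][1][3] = 'world'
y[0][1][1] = 'understanding'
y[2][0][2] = 'preparation'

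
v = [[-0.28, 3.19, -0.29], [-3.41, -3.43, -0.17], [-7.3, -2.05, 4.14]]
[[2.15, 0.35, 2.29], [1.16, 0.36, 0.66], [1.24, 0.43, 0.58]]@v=[[-18.51, 0.96, 8.80], [-6.37, 1.11, 2.33], [-6.05, 1.29, 1.97]]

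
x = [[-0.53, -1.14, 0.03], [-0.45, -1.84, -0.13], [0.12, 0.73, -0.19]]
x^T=[[-0.53, -0.45, 0.12], [-1.14, -1.84, 0.73], [0.03, -0.13, -0.19]]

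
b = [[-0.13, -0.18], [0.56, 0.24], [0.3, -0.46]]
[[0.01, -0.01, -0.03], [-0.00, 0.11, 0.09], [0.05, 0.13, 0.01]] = b@[[0.03, 0.25, 0.14], [-0.08, -0.13, 0.06]]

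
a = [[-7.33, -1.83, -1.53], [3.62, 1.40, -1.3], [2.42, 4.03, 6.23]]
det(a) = -72.443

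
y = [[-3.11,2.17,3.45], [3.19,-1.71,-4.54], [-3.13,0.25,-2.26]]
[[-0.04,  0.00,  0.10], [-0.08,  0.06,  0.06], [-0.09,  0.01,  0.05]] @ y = [[-0.19, -0.06, -0.36], [0.25, -0.26, -0.68], [0.16, -0.2, -0.47]]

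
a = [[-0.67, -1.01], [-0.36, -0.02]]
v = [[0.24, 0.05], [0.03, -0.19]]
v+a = [[-0.43, -0.96], [-0.33, -0.21]]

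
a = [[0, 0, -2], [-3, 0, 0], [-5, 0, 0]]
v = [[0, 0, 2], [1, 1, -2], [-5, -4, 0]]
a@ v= [[10, 8, 0], [0, 0, -6], [0, 0, -10]]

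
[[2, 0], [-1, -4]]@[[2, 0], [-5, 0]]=[[4, 0], [18, 0]]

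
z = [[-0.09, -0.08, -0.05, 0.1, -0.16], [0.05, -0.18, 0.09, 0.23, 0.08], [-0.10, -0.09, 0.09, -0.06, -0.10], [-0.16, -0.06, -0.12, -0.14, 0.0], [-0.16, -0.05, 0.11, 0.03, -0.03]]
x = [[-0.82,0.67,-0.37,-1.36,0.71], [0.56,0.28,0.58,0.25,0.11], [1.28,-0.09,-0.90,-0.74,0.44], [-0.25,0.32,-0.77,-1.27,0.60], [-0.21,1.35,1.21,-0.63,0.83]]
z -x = [[0.73, -0.75, 0.32, 1.46, -0.87], [-0.51, -0.46, -0.49, -0.02, -0.03], [-1.38, 0.0, 0.99, 0.68, -0.54], [0.09, -0.38, 0.65, 1.13, -0.60], [0.05, -1.4, -1.1, 0.66, -0.86]]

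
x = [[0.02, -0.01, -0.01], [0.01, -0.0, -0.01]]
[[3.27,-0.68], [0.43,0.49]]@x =[[0.06,  -0.03,  -0.03], [0.01,  -0.00,  -0.01]]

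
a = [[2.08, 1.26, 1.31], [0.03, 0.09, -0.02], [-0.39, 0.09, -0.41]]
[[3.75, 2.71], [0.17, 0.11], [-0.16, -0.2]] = a@[[-0.21, 0.77],[2.20, 0.93],[1.08, -0.05]]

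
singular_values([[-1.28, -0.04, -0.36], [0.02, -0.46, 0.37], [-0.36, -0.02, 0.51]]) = [1.35, 0.74, 0.35]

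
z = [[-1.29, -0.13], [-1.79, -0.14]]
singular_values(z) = [2.21, 0.02]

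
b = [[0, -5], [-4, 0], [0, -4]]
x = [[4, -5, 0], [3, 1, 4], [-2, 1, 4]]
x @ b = [[20, -20], [-4, -31], [-4, -6]]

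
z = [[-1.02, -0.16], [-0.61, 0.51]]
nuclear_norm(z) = 1.71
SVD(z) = [[-0.83,-0.56], [-0.56,0.83]] @ diag([1.196490475988879, 0.5163434330636011]) @ [[0.99, -0.13], [0.13, 0.99]]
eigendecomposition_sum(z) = [[-1.04, -0.10],[-0.40, -0.04]] + [[0.02, -0.06], [-0.21, 0.55]]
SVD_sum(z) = [[-0.98, 0.13], [-0.66, 0.09]] + [[-0.04, -0.29], [0.05, 0.42]]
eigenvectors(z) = [[-0.93,  0.10], [-0.36,  -0.99]]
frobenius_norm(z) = 1.30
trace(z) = -0.51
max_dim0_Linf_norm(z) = 1.02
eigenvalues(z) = [-1.08, 0.57]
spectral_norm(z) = 1.20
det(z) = -0.62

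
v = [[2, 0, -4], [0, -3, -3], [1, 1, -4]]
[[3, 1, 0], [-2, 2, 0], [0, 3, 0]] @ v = [[6, -3, -15], [-4, -6, 2], [0, -9, -9]]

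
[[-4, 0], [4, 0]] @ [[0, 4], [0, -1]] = [[0, -16], [0, 16]]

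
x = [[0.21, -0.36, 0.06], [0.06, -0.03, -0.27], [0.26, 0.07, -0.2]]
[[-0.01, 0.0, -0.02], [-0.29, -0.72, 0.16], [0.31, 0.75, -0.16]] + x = [[0.20, -0.36, 0.04],  [-0.23, -0.75, -0.11],  [0.57, 0.82, -0.36]]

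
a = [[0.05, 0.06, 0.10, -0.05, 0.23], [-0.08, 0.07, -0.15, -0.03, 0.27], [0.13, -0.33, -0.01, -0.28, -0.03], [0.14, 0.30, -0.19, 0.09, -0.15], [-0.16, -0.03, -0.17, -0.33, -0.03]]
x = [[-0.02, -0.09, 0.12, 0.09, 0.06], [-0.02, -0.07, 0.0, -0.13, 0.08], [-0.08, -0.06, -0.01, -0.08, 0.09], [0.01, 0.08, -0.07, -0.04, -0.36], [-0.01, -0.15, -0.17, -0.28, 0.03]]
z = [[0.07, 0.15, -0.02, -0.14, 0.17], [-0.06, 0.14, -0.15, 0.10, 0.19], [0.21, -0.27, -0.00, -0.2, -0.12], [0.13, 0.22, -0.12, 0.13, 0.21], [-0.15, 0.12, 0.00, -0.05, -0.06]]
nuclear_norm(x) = 1.06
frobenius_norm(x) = 0.60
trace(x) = -0.11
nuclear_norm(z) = 1.34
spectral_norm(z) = 0.58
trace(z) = 0.28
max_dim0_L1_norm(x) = 0.62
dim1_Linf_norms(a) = [0.23, 0.27, 0.33, 0.3, 0.33]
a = x + z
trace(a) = 0.17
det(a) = 0.00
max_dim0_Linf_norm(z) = 0.27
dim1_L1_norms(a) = [0.49, 0.6, 0.78, 0.87, 0.72]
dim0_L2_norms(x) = [0.09, 0.21, 0.22, 0.33, 0.39]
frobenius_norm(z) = 0.72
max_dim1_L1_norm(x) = 0.64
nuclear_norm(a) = 1.75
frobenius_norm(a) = 0.85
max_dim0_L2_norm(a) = 0.46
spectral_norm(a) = 0.58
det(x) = -0.00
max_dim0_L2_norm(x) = 0.39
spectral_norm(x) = 0.42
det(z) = 0.00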